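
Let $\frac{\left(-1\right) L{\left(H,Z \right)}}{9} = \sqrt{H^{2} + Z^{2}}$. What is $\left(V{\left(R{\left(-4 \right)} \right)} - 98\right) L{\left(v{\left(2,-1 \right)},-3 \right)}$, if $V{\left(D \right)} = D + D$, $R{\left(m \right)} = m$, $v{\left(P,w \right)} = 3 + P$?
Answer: $954 \sqrt{34} \approx 5562.7$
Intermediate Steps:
$V{\left(D \right)} = 2 D$
$L{\left(H,Z \right)} = - 9 \sqrt{H^{2} + Z^{2}}$
$\left(V{\left(R{\left(-4 \right)} \right)} - 98\right) L{\left(v{\left(2,-1 \right)},-3 \right)} = \left(2 \left(-4\right) - 98\right) \left(- 9 \sqrt{\left(3 + 2\right)^{2} + \left(-3\right)^{2}}\right) = \left(-8 - 98\right) \left(- 9 \sqrt{5^{2} + 9}\right) = - 106 \left(- 9 \sqrt{25 + 9}\right) = - 106 \left(- 9 \sqrt{34}\right) = 954 \sqrt{34}$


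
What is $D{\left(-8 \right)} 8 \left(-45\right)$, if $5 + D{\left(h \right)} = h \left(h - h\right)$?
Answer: $1800$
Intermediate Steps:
$D{\left(h \right)} = -5$ ($D{\left(h \right)} = -5 + h \left(h - h\right) = -5 + h 0 = -5 + 0 = -5$)
$D{\left(-8 \right)} 8 \left(-45\right) = \left(-5\right) 8 \left(-45\right) = \left(-40\right) \left(-45\right) = 1800$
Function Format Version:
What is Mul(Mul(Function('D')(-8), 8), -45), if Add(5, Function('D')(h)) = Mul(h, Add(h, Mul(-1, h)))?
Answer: 1800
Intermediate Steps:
Function('D')(h) = -5 (Function('D')(h) = Add(-5, Mul(h, Add(h, Mul(-1, h)))) = Add(-5, Mul(h, 0)) = Add(-5, 0) = -5)
Mul(Mul(Function('D')(-8), 8), -45) = Mul(Mul(-5, 8), -45) = Mul(-40, -45) = 1800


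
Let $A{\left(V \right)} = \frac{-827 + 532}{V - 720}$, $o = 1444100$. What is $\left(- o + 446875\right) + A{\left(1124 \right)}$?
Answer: $- \frac{402879195}{404} \approx -9.9723 \cdot 10^{5}$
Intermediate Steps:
$A{\left(V \right)} = - \frac{295}{-720 + V}$
$\left(- o + 446875\right) + A{\left(1124 \right)} = \left(\left(-1\right) 1444100 + 446875\right) - \frac{295}{-720 + 1124} = \left(-1444100 + 446875\right) - \frac{295}{404} = -997225 - \frac{295}{404} = - \frac{402879195}{404}$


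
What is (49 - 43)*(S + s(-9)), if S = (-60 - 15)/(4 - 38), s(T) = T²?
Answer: 8487/17 ≈ 499.24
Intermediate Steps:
S = 75/34 (S = -75/(-34) = -75*(-1/34) = 75/34 ≈ 2.2059)
(49 - 43)*(S + s(-9)) = (49 - 43)*(75/34 + (-9)²) = 6*(75/34 + 81) = 6*(2829/34) = 8487/17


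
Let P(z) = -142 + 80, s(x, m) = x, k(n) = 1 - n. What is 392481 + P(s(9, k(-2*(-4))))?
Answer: 392419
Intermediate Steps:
P(z) = -62
392481 + P(s(9, k(-2*(-4)))) = 392481 - 62 = 392419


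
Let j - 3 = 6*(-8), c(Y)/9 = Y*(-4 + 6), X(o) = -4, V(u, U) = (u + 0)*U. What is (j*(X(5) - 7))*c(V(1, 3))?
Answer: 26730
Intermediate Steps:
V(u, U) = U*u (V(u, U) = u*U = U*u)
c(Y) = 18*Y (c(Y) = 9*(Y*(-4 + 6)) = 9*(Y*2) = 9*(2*Y) = 18*Y)
j = -45 (j = 3 + 6*(-8) = 3 - 48 = -45)
(j*(X(5) - 7))*c(V(1, 3)) = (-45*(-4 - 7))*(18*(3*1)) = (-45*(-11))*(18*3) = 495*54 = 26730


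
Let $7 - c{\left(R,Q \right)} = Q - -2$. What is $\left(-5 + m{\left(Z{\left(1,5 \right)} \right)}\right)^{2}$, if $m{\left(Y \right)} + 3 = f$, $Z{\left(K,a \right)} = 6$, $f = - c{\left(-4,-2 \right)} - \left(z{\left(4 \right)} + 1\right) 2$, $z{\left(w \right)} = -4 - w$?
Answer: $1$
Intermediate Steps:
$c{\left(R,Q \right)} = 5 - Q$ ($c{\left(R,Q \right)} = 7 - \left(Q - -2\right) = 7 - \left(Q + 2\right) = 7 - \left(2 + Q\right) = 5 - Q$)
$f = 7$ ($f = - (5 - -2) - \left(\left(-4 - 4\right) + 1\right) 2 = - (5 + 2) - \left(\left(-4 - 4\right) + 1\right) 2 = \left(-1\right) 7 - \left(-8 + 1\right) 2 = -7 - \left(-7\right) 2 = -7 - -14 = -7 + 14 = 7$)
$m{\left(Y \right)} = 4$ ($m{\left(Y \right)} = -3 + 7 = 4$)
$\left(-5 + m{\left(Z{\left(1,5 \right)} \right)}\right)^{2} = \left(-5 + 4\right)^{2} = \left(-1\right)^{2} = 1$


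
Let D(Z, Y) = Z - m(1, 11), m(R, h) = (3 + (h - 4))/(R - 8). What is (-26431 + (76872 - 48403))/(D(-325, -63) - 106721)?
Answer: -7133/374656 ≈ -0.019039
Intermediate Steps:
m(R, h) = (-1 + h)/(-8 + R) (m(R, h) = (3 + (-4 + h))/(-8 + R) = (-1 + h)/(-8 + R))
D(Z, Y) = 10/7 + Z (D(Z, Y) = Z - (-1 + 11)/(-8 + 1) = Z - 10/(-7) = Z - (-1)*10/7 = Z - 1*(-10/7) = Z + 10/7 = 10/7 + Z)
(-26431 + (76872 - 48403))/(D(-325, -63) - 106721) = (-26431 + (76872 - 48403))/((10/7 - 325) - 106721) = (-26431 + 28469)/(-2265/7 - 106721) = 2038/(-749312/7) = 2038*(-7/749312) = -7133/374656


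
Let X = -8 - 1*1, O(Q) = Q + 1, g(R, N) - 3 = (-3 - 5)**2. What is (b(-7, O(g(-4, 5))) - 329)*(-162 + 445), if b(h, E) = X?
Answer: -95654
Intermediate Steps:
g(R, N) = 67 (g(R, N) = 3 + (-3 - 5)**2 = 3 + (-8)**2 = 3 + 64 = 67)
O(Q) = 1 + Q
X = -9 (X = -8 - 1 = -9)
b(h, E) = -9
(b(-7, O(g(-4, 5))) - 329)*(-162 + 445) = (-9 - 329)*(-162 + 445) = -338*283 = -95654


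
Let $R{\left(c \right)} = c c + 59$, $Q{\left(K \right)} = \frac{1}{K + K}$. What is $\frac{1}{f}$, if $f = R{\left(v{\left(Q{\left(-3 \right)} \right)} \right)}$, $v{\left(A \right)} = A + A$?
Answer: $\frac{9}{532} \approx 0.016917$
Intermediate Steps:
$Q{\left(K \right)} = \frac{1}{2 K}$
$v{\left(A \right)} = 2 A$
$R{\left(c \right)} = 59 + c^{2}$ ($R{\left(c \right)} = c^{2} + 59 = 59 + c^{2}$)
$f = \frac{532}{9}$ ($f = 59 + \left(2 \frac{1}{2 \left(-3\right)}\right)^{2} = 59 + \left(2 \cdot \frac{1}{2} \left(- \frac{1}{3}\right)\right)^{2} = 59 + \left(2 \left(- \frac{1}{6}\right)\right)^{2} = 59 + \left(- \frac{1}{3}\right)^{2} = 59 + \frac{1}{9} = \frac{532}{9} \approx 59.111$)
$\frac{1}{f} = \frac{1}{\frac{532}{9}} = \frac{9}{532}$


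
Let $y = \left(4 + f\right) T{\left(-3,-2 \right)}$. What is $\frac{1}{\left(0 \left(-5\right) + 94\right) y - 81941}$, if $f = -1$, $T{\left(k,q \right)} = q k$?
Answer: $- \frac{1}{80249} \approx -1.2461 \cdot 10^{-5}$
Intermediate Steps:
$T{\left(k,q \right)} = k q$
$y = 18$ ($y = \left(4 - 1\right) \left(\left(-3\right) \left(-2\right)\right) = 3 \cdot 6 = 18$)
$\frac{1}{\left(0 \left(-5\right) + 94\right) y - 81941} = \frac{1}{\left(0 \left(-5\right) + 94\right) 18 - 81941} = \frac{1}{\left(0 + 94\right) 18 - 81941} = \frac{1}{94 \cdot 18 - 81941} = \frac{1}{1692 - 81941} = \frac{1}{-80249} = - \frac{1}{80249}$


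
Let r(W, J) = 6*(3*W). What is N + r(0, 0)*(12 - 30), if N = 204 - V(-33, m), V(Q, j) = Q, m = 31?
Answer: 237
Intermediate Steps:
r(W, J) = 18*W
N = 237 (N = 204 - 1*(-33) = 204 + 33 = 237)
N + r(0, 0)*(12 - 30) = 237 + (18*0)*(12 - 30) = 237 + 0*(-18) = 237 + 0 = 237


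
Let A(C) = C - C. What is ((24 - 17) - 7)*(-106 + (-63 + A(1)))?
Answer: 0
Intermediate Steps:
A(C) = 0
((24 - 17) - 7)*(-106 + (-63 + A(1))) = ((24 - 17) - 7)*(-106 + (-63 + 0)) = (7 - 7)*(-106 - 63) = 0*(-169) = 0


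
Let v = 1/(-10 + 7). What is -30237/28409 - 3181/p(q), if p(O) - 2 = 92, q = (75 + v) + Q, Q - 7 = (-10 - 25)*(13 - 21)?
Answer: -93211307/2670446 ≈ -34.905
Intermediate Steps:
v = -1/3 (v = 1/(-3) = -1/3 ≈ -0.33333)
Q = 287 (Q = 7 + (-10 - 25)*(13 - 21) = 7 - 35*(-8) = 7 + 280 = 287)
q = 1085/3 (q = (75 - 1/3) + 287 = 224/3 + 287 = 1085/3 ≈ 361.67)
p(O) = 94 (p(O) = 2 + 92 = 94)
-30237/28409 - 3181/p(q) = -30237/28409 - 3181/94 = -93211307/2670446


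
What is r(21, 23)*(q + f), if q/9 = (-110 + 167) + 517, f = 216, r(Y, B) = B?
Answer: 123786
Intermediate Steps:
q = 5166 (q = 9*((-110 + 167) + 517) = 9*(57 + 517) = 9*574 = 5166)
r(21, 23)*(q + f) = 23*(5166 + 216) = 23*5382 = 123786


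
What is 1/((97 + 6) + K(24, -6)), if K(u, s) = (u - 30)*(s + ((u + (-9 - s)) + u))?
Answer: -1/131 ≈ -0.0076336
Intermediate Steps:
K(u, s) = (-30 + u)*(-9 + 2*u) (K(u, s) = (-30 + u)*(s + ((-9 + u - s) + u)) = (-30 + u)*(s + (-9 - s + 2*u)) = (-30 + u)*(-9 + 2*u))
1/((97 + 6) + K(24, -6)) = 1/((97 + 6) + (270 - 69*24 + 2*24²)) = 1/(103 + (270 - 1656 + 2*576)) = 1/(103 + (270 - 1656 + 1152)) = 1/(103 - 234) = 1/(-131) = -1/131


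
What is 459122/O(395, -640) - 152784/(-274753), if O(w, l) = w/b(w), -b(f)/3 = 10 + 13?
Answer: -8703954784074/108527435 ≈ -80201.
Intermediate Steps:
b(f) = -69 (b(f) = -3*(10 + 13) = -3*23 = -69)
O(w, l) = -w/69 (O(w, l) = w/(-69) = w*(-1/69) = -w/69)
459122/O(395, -640) - 152784/(-274753) = 459122/((-1/69*395)) - 152784/(-274753) = 459122/(-395/69) - 152784*(-1/274753) = 459122*(-69/395) + 152784/274753 = -31679418/395 + 152784/274753 = -8703954784074/108527435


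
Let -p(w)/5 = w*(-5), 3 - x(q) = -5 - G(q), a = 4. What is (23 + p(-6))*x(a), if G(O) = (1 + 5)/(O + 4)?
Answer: -4445/4 ≈ -1111.3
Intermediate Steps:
G(O) = 6/(4 + O)
x(q) = 8 + 6/(4 + q) (x(q) = 3 - (-5 - 6/(4 + q)) = 3 + (5 + 6/(4 + q)) = 8 + 6/(4 + q))
p(w) = 25*w (p(w) = -5*w*(-5) = -(-25)*w = 25*w)
(23 + p(-6))*x(a) = (23 + 25*(-6))*(2*(19 + 4*4)/(4 + 4)) = (23 - 150)*(2*(19 + 16)/8) = -254*35/8 = -127*35/4 = -4445/4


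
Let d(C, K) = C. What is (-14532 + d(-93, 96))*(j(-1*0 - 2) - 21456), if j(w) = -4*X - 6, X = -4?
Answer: 313647750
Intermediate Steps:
j(w) = 10 (j(w) = -4*(-4) - 6 = 16 - 6 = 10)
(-14532 + d(-93, 96))*(j(-1*0 - 2) - 21456) = (-14532 - 93)*(10 - 21456) = -14625*(-21446) = 313647750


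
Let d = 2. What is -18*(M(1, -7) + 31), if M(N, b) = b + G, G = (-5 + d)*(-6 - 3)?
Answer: -918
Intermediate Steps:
G = 27 (G = (-5 + 2)*(-6 - 3) = -3*(-9) = 27)
M(N, b) = 27 + b (M(N, b) = b + 27 = 27 + b)
-18*(M(1, -7) + 31) = -18*((27 - 7) + 31) = -18*(20 + 31) = -18*51 = -918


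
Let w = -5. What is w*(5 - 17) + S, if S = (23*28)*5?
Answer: 3280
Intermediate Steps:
S = 3220 (S = 644*5 = 3220)
w*(5 - 17) + S = -5*(5 - 17) + 3220 = -5*(-12) + 3220 = 60 + 3220 = 3280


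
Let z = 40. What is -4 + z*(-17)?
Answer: -684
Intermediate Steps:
-4 + z*(-17) = -4 + 40*(-17) = -4 - 680 = -684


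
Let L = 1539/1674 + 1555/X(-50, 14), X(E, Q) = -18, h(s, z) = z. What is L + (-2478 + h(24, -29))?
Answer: -723299/279 ≈ -2592.5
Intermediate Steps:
L = -23846/279 (L = 1539/1674 + 1555/(-18) = 1539*(1/1674) + 1555*(-1/18) = 57/62 - 1555/18 = -23846/279 ≈ -85.469)
L + (-2478 + h(24, -29)) = -23846/279 + (-2478 - 29) = -23846/279 - 2507 = -723299/279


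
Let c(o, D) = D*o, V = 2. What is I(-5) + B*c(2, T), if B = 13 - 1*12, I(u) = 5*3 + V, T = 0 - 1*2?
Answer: 13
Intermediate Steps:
T = -2 (T = 0 - 2 = -2)
I(u) = 17 (I(u) = 5*3 + 2 = 15 + 2 = 17)
B = 1 (B = 13 - 12 = 1)
I(-5) + B*c(2, T) = 17 + 1*(-2*2) = 17 + 1*(-4) = 17 - 4 = 13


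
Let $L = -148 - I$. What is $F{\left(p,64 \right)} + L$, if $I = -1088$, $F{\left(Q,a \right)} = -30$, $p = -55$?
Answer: $910$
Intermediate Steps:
$L = 940$ ($L = -148 - -1088 = -148 + 1088 = 940$)
$F{\left(p,64 \right)} + L = -30 + 940 = 910$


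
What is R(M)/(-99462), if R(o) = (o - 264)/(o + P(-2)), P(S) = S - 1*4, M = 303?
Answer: -13/9846738 ≈ -1.3202e-6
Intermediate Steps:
P(S) = -4 + S (P(S) = S - 4 = -4 + S)
R(o) = (-264 + o)/(-6 + o) (R(o) = (o - 264)/(o + (-4 - 2)) = (-264 + o)/(o - 6) = (-264 + o)/(-6 + o))
R(M)/(-99462) = ((-264 + 303)/(-6 + 303))/(-99462) = (39/297)*(-1/99462) = ((1/297)*39)*(-1/99462) = (13/99)*(-1/99462) = -13/9846738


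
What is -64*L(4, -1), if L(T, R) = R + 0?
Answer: 64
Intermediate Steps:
L(T, R) = R
-64*L(4, -1) = -64*(-1) = 64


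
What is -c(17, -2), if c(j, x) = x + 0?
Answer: 2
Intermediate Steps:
c(j, x) = x
-c(17, -2) = -1*(-2) = 2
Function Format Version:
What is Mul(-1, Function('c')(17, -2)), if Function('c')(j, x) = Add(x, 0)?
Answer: 2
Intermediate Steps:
Function('c')(j, x) = x
Mul(-1, Function('c')(17, -2)) = Mul(-1, -2) = 2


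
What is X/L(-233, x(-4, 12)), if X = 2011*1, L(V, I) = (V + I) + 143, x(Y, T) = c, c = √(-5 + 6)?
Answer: -2011/89 ≈ -22.596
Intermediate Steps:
c = 1 (c = √1 = 1)
x(Y, T) = 1
L(V, I) = 143 + I + V (L(V, I) = (I + V) + 143 = 143 + I + V)
X = 2011
X/L(-233, x(-4, 12)) = 2011/(143 + 1 - 233) = 2011/(-89) = 2011*(-1/89) = -2011/89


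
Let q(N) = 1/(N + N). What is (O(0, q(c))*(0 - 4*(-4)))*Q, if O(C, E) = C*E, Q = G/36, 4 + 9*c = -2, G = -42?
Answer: 0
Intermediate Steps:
c = -⅔ (c = -4/9 + (⅑)*(-2) = -4/9 - 2/9 = -⅔ ≈ -0.66667)
q(N) = 1/(2*N)
Q = -7/6 (Q = -42/36 = -42*1/36 = -7/6 ≈ -1.1667)
(O(0, q(c))*(0 - 4*(-4)))*Q = ((0*(1/(2*(-⅔))))*(0 - 4*(-4)))*(-7/6) = ((0*((½)*(-3/2)))*(0 + 16))*(-7/6) = ((0*(-¾))*16)*(-7/6) = (0*16)*(-7/6) = 0*(-7/6) = 0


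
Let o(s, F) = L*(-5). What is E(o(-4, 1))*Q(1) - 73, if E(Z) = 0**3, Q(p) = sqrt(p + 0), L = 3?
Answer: -73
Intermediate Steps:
o(s, F) = -15 (o(s, F) = 3*(-5) = -15)
Q(p) = sqrt(p)
E(Z) = 0
E(o(-4, 1))*Q(1) - 73 = 0*sqrt(1) - 73 = 0*1 - 73 = 0 - 73 = -73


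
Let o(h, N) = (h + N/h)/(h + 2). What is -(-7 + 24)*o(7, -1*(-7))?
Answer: -136/9 ≈ -15.111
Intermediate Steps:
o(h, N) = (h + N/h)/(2 + h)
-(-7 + 24)*o(7, -1*(-7)) = -(-7 + 24)*(-1*(-7) + 7²)/(7*(2 + 7)) = -17*(⅐)*(7 + 49)/9 = -17*(⅐)*(⅑)*56 = -17*8/9 = -1*136/9 = -136/9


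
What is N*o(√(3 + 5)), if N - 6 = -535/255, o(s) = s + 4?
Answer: 796/51 + 398*√2/51 ≈ 26.644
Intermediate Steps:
o(s) = 4 + s
N = 199/51 (N = 6 - 535/255 = 6 - 535*1/255 = 6 - 107/51 = 199/51 ≈ 3.9020)
N*o(√(3 + 5)) = 199*(4 + √(3 + 5))/51 = 199*(4 + √8)/51 = 199*(4 + 2*√2)/51 = 796/51 + 398*√2/51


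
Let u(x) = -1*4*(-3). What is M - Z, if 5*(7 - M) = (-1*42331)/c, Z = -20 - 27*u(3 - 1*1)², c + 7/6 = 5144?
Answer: 604279761/154285 ≈ 3916.6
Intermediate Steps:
c = 30857/6 (c = -7/6 + 5144 = 30857/6 ≈ 5142.8)
u(x) = 12 (u(x) = -4*(-3) = 12)
Z = -3908 (Z = -20 - 27*12² = -20 - 27*144 = -20 - 3888 = -3908)
M = 1333981/154285 (M = 7 - (-1*42331)/(5*30857/6) = 7 - (-42331)*6/(5*30857) = 7 - ⅕*(-253986/30857) = 7 + 253986/154285 = 1333981/154285 ≈ 8.6462)
M - Z = 1333981/154285 - 1*(-3908) = 1333981/154285 + 3908 = 604279761/154285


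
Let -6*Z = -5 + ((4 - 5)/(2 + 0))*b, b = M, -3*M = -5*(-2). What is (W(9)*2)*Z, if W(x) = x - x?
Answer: 0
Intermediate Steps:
M = -10/3 (M = -(-5)*(-2)/3 = -⅓*10 = -10/3 ≈ -3.3333)
W(x) = 0
b = -10/3 ≈ -3.3333
Z = 5/9 (Z = -(-5 + ((4 - 5)/(2 + 0))*(-10/3))/6 = -(-5 - 1/2*(-10/3))/6 = -(-5 - 1*½*(-10/3))/6 = -(-5 - ½*(-10/3))/6 = -(-5 + 5/3)/6 = -⅙*(-10/3) = 5/9 ≈ 0.55556)
(W(9)*2)*Z = (0*2)*(5/9) = 0*(5/9) = 0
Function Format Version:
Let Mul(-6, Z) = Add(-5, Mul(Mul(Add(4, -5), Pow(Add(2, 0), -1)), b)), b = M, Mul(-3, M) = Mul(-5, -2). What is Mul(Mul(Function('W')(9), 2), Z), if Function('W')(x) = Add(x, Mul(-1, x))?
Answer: 0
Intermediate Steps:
M = Rational(-10, 3) (M = Mul(Rational(-1, 3), Mul(-5, -2)) = Mul(Rational(-1, 3), 10) = Rational(-10, 3) ≈ -3.3333)
Function('W')(x) = 0
b = Rational(-10, 3) ≈ -3.3333
Z = Rational(5, 9) (Z = Mul(Rational(-1, 6), Add(-5, Mul(Mul(Add(4, -5), Pow(Add(2, 0), -1)), Rational(-10, 3)))) = Mul(Rational(-1, 6), Add(-5, Mul(Mul(-1, Pow(2, -1)), Rational(-10, 3)))) = Mul(Rational(-1, 6), Add(-5, Mul(Mul(-1, Rational(1, 2)), Rational(-10, 3)))) = Mul(Rational(-1, 6), Add(-5, Mul(Rational(-1, 2), Rational(-10, 3)))) = Mul(Rational(-1, 6), Add(-5, Rational(5, 3))) = Mul(Rational(-1, 6), Rational(-10, 3)) = Rational(5, 9) ≈ 0.55556)
Mul(Mul(Function('W')(9), 2), Z) = Mul(Mul(0, 2), Rational(5, 9)) = Mul(0, Rational(5, 9)) = 0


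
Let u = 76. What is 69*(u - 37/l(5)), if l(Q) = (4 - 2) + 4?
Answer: 9637/2 ≈ 4818.5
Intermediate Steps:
l(Q) = 6 (l(Q) = 2 + 4 = 6)
69*(u - 37/l(5)) = 69*(76 - 37/6) = 69*(419/6) = 9637/2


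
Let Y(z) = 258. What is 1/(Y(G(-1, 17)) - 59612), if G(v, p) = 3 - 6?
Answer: -1/59354 ≈ -1.6848e-5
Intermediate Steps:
G(v, p) = -3
1/(Y(G(-1, 17)) - 59612) = 1/(258 - 59612) = 1/(-59354) = -1/59354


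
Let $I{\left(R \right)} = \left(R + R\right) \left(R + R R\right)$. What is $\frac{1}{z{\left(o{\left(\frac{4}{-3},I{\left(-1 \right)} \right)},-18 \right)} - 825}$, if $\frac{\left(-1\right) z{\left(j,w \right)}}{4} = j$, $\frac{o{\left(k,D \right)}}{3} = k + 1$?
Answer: $- \frac{1}{821} \approx -0.001218$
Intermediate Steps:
$I{\left(R \right)} = 2 R \left(R + R^{2}\right)$
$o{\left(k,D \right)} = 3 + 3 k$ ($o{\left(k,D \right)} = 3 \left(k + 1\right) = 3 \left(1 + k\right) = 3 + 3 k$)
$z{\left(j,w \right)} = - 4 j$
$\frac{1}{z{\left(o{\left(\frac{4}{-3},I{\left(-1 \right)} \right)},-18 \right)} - 825} = \frac{1}{- 4 \left(3 + 3 \frac{4}{-3}\right) - 825} = \frac{1}{- 4 \left(3 + 3 \cdot 4 \left(- \frac{1}{3}\right)\right) - 825} = \frac{1}{- 4 \left(3 + 3 \left(- \frac{4}{3}\right)\right) - 825} = \frac{1}{- 4 \left(3 - 4\right) - 825} = \frac{1}{\left(-4\right) \left(-1\right) - 825} = \frac{1}{4 - 825} = \frac{1}{-821} = - \frac{1}{821}$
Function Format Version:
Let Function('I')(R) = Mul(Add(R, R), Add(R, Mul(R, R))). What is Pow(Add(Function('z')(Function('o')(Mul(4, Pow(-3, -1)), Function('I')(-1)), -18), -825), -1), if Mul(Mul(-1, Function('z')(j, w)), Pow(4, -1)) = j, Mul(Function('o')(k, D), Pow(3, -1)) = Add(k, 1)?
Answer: Rational(-1, 821) ≈ -0.0012180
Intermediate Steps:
Function('I')(R) = Mul(2, R, Add(R, Pow(R, 2))) (Function('I')(R) = Mul(Mul(2, R), Add(R, Pow(R, 2))) = Mul(2, R, Add(R, Pow(R, 2))))
Function('o')(k, D) = Add(3, Mul(3, k)) (Function('o')(k, D) = Mul(3, Add(k, 1)) = Mul(3, Add(1, k)) = Add(3, Mul(3, k)))
Function('z')(j, w) = Mul(-4, j)
Pow(Add(Function('z')(Function('o')(Mul(4, Pow(-3, -1)), Function('I')(-1)), -18), -825), -1) = Pow(Add(Mul(-4, Add(3, Mul(3, Mul(4, Pow(-3, -1))))), -825), -1) = Pow(Add(Mul(-4, Add(3, Mul(3, Mul(4, Rational(-1, 3))))), -825), -1) = Pow(Add(Mul(-4, Add(3, Mul(3, Rational(-4, 3)))), -825), -1) = Pow(Add(Mul(-4, Add(3, -4)), -825), -1) = Pow(Add(Mul(-4, -1), -825), -1) = Pow(Add(4, -825), -1) = Pow(-821, -1) = Rational(-1, 821)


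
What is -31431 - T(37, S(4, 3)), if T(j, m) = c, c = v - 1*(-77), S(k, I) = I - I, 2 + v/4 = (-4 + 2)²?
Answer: -31516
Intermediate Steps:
v = 8 (v = -8 + 4*(-4 + 2)² = -8 + 4*(-2)² = -8 + 4*4 = -8 + 16 = 8)
S(k, I) = 0
c = 85 (c = 8 - 1*(-77) = 8 + 77 = 85)
T(j, m) = 85
-31431 - T(37, S(4, 3)) = -31431 - 1*85 = -31431 - 85 = -31516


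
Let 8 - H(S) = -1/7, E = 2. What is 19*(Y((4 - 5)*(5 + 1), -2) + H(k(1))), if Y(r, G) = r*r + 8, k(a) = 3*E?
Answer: 6935/7 ≈ 990.71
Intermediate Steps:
k(a) = 6 (k(a) = 3*2 = 6)
H(S) = 57/7 (H(S) = 8 - (-1)/7 = 8 - 1*(-⅐) = 8 + ⅐ = 57/7)
Y(r, G) = 8 + r² (Y(r, G) = r² + 8 = 8 + r²)
19*(Y((4 - 5)*(5 + 1), -2) + H(k(1))) = 19*((8 + ((4 - 5)*(5 + 1))²) + 57/7) = 19*((8 + (-1*6)²) + 57/7) = 19*((8 + (-6)²) + 57/7) = 19*((8 + 36) + 57/7) = 19*(44 + 57/7) = 19*(365/7) = 6935/7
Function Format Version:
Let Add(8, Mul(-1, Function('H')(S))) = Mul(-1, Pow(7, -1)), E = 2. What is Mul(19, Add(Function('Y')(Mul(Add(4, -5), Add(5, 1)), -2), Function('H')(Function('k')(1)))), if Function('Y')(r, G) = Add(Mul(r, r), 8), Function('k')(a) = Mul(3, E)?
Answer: Rational(6935, 7) ≈ 990.71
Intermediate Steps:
Function('k')(a) = 6 (Function('k')(a) = Mul(3, 2) = 6)
Function('H')(S) = Rational(57, 7) (Function('H')(S) = Add(8, Mul(-1, Mul(-1, Pow(7, -1)))) = Add(8, Mul(-1, Mul(-1, Rational(1, 7)))) = Add(8, Mul(-1, Rational(-1, 7))) = Add(8, Rational(1, 7)) = Rational(57, 7))
Function('Y')(r, G) = Add(8, Pow(r, 2)) (Function('Y')(r, G) = Add(Pow(r, 2), 8) = Add(8, Pow(r, 2)))
Mul(19, Add(Function('Y')(Mul(Add(4, -5), Add(5, 1)), -2), Function('H')(Function('k')(1)))) = Mul(19, Add(Add(8, Pow(Mul(Add(4, -5), Add(5, 1)), 2)), Rational(57, 7))) = Mul(19, Add(Add(8, Pow(Mul(-1, 6), 2)), Rational(57, 7))) = Mul(19, Add(Add(8, Pow(-6, 2)), Rational(57, 7))) = Mul(19, Add(Add(8, 36), Rational(57, 7))) = Mul(19, Add(44, Rational(57, 7))) = Mul(19, Rational(365, 7)) = Rational(6935, 7)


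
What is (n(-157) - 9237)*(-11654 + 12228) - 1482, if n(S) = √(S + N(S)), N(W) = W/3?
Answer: -5303520 + 1148*I*√471/3 ≈ -5.3035e+6 + 8304.8*I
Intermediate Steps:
N(W) = W/3 (N(W) = W*(⅓) = W/3)
n(S) = 2*√3*√S/3 (n(S) = √(S + S/3) = √(4*S/3) = 2*√3*√S/3)
(n(-157) - 9237)*(-11654 + 12228) - 1482 = (2*√3*√(-157)/3 - 9237)*(-11654 + 12228) - 1482 = (2*√3*(I*√157)/3 - 9237)*574 - 1482 = (2*I*√471/3 - 9237)*574 - 1482 = (-9237 + 2*I*√471/3)*574 - 1482 = (-5302038 + 1148*I*√471/3) - 1482 = -5303520 + 1148*I*√471/3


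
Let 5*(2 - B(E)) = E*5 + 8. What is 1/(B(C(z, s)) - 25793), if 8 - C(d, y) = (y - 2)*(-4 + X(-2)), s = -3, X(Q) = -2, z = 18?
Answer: -5/128853 ≈ -3.8804e-5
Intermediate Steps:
C(d, y) = -4 + 6*y (C(d, y) = 8 - (y - 2)*(-4 - 2) = 8 - (-2 + y)*(-6) = 8 - (12 - 6*y) = 8 + (-12 + 6*y) = -4 + 6*y)
B(E) = ⅖ - E (B(E) = 2 - (E*5 + 8)/5 = 2 - (5*E + 8)/5 = 2 - (8 + 5*E)/5 = 2 + (-8/5 - E) = ⅖ - E)
1/(B(C(z, s)) - 25793) = 1/((⅖ - (-4 + 6*(-3))) - 25793) = 1/((⅖ - (-4 - 18)) - 25793) = 1/((⅖ - 1*(-22)) - 25793) = 1/((⅖ + 22) - 25793) = 1/(112/5 - 25793) = 1/(-128853/5) = -5/128853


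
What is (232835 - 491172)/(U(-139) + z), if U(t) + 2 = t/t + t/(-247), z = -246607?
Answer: 63809239/60912037 ≈ 1.0476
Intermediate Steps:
U(t) = -1 - t/247 (U(t) = -2 + (t/t + t/(-247)) = -2 + (1 + t*(-1/247)) = -2 + (1 - t/247) = -1 - t/247)
(232835 - 491172)/(U(-139) + z) = (232835 - 491172)/((-1 - 1/247*(-139)) - 246607) = -258337/((-1 + 139/247) - 246607) = -258337/(-108/247 - 246607) = -258337/(-60912037/247) = -258337*(-247/60912037) = 63809239/60912037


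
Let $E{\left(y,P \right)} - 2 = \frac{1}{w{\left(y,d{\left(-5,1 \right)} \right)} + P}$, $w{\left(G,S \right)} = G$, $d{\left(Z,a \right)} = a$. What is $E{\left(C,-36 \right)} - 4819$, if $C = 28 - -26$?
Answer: $- \frac{86705}{18} \approx -4816.9$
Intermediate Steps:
$C = 54$ ($C = 28 + 26 = 54$)
$E{\left(y,P \right)} = 2 + \frac{1}{P + y}$ ($E{\left(y,P \right)} = 2 + \frac{1}{y + P} = 2 + \frac{1}{P + y}$)
$E{\left(C,-36 \right)} - 4819 = \frac{1 + 2 \left(-36\right) + 2 \cdot 54}{-36 + 54} - 4819 = \frac{1 - 72 + 108}{18} - 4819 = \frac{1}{18} \cdot 37 - 4819 = \frac{37}{18} - 4819 = - \frac{86705}{18}$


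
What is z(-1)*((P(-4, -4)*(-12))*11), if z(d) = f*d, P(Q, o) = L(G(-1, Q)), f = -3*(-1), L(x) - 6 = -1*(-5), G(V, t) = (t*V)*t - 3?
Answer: 4356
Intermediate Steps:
G(V, t) = -3 + V*t**2 (G(V, t) = (V*t)*t - 3 = V*t**2 - 3 = -3 + V*t**2)
L(x) = 11 (L(x) = 6 - 1*(-5) = 6 + 5 = 11)
f = 3
P(Q, o) = 11
z(d) = 3*d
z(-1)*((P(-4, -4)*(-12))*11) = (3*(-1))*((11*(-12))*11) = -(-396)*11 = -3*(-1452) = 4356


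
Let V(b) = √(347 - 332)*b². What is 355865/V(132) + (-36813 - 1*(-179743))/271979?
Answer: 142930/271979 + 71173*√15/52272 ≈ 5.7989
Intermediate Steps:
V(b) = √15*b²
355865/V(132) + (-36813 - 1*(-179743))/271979 = 355865/((√15*132²)) + (-36813 - 1*(-179743))/271979 = 355865/((√15*17424)) + (-36813 + 179743)*(1/271979) = 355865/((17424*√15)) + 142930*(1/271979) = 355865*(√15/261360) + 142930/271979 = 71173*√15/52272 + 142930/271979 = 142930/271979 + 71173*√15/52272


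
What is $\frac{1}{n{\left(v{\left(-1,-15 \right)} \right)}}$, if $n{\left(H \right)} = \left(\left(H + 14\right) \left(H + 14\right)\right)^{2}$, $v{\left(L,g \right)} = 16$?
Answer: $\frac{1}{810000} \approx 1.2346 \cdot 10^{-6}$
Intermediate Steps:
$n{\left(H \right)} = \left(14 + H\right)^{4}$ ($n{\left(H \right)} = \left(\left(14 + H\right) \left(14 + H\right)\right)^{2} = \left(\left(14 + H\right)^{2}\right)^{2} = \left(14 + H\right)^{4}$)
$\frac{1}{n{\left(v{\left(-1,-15 \right)} \right)}} = \frac{1}{\left(14 + 16\right)^{4}} = \frac{1}{30^{4}} = \frac{1}{810000}$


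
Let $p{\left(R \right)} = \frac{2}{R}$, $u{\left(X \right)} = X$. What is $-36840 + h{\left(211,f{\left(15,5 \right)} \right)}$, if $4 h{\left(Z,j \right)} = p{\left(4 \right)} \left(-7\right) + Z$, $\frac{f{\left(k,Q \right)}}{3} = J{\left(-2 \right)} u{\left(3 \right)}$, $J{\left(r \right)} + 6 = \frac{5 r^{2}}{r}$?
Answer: $- \frac{294305}{8} \approx -36788.0$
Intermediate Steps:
$J{\left(r \right)} = -6 + 5 r$ ($J{\left(r \right)} = -6 + \frac{5 r^{2}}{r} = -6 + 5 r$)
$f{\left(k,Q \right)} = -144$ ($f{\left(k,Q \right)} = 3 \left(-6 + 5 \left(-2\right)\right) 3 = 3 \left(-6 - 10\right) 3 = 3 \left(\left(-16\right) 3\right) = 3 \left(-48\right) = -144$)
$h{\left(Z,j \right)} = - \frac{7}{8} + \frac{Z}{4}$ ($h{\left(Z,j \right)} = \frac{\frac{2}{4} \left(-7\right) + Z}{4} = \frac{2 \cdot \frac{1}{4} \left(-7\right) + Z}{4} = \frac{\frac{1}{2} \left(-7\right) + Z}{4} = \frac{- \frac{7}{2} + Z}{4} = - \frac{7}{8} + \frac{Z}{4}$)
$-36840 + h{\left(211,f{\left(15,5 \right)} \right)} = -36840 + \left(- \frac{7}{8} + \frac{1}{4} \cdot 211\right) = -36840 + \left(- \frac{7}{8} + \frac{211}{4}\right) = -36840 + \frac{415}{8} = - \frac{294305}{8}$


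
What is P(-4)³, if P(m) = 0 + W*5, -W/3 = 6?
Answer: -729000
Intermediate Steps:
W = -18 (W = -3*6 = -18)
P(m) = -90 (P(m) = 0 - 18*5 = 0 - 90 = -90)
P(-4)³ = (-90)³ = -729000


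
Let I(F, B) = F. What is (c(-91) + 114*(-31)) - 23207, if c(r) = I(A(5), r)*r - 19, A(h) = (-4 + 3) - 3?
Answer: -26396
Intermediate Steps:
A(h) = -4 (A(h) = -1 - 3 = -4)
c(r) = -19 - 4*r (c(r) = -4*r - 19 = -19 - 4*r)
(c(-91) + 114*(-31)) - 23207 = ((-19 - 4*(-91)) + 114*(-31)) - 23207 = ((-19 + 364) - 3534) - 23207 = (345 - 3534) - 23207 = -3189 - 23207 = -26396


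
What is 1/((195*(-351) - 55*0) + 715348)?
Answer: 1/646903 ≈ 1.5458e-6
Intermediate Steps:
1/((195*(-351) - 55*0) + 715348) = 1/((-68445 + 0) + 715348) = 1/(-68445 + 715348) = 1/646903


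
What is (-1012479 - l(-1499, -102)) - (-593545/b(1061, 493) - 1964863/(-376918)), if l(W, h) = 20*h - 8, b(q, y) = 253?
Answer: -96131736125503/95360254 ≈ -1.0081e+6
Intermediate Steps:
l(W, h) = -8 + 20*h
(-1012479 - l(-1499, -102)) - (-593545/b(1061, 493) - 1964863/(-376918)) = (-1012479 - (-8 + 20*(-102))) - (-593545/253 - 1964863/(-376918)) = (-1012479 - (-8 - 2040)) - (-593545*1/253 - 1964863*(-1/376918)) = (-1012479 - 1*(-2048)) - (-593545/253 + 1964863/376918) = (-1012479 + 2048) - 1*(-223220683971/95360254) = -1010431 + 223220683971/95360254 = -96131736125503/95360254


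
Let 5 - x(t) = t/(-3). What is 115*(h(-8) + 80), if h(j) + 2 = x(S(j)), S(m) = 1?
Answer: 28750/3 ≈ 9583.3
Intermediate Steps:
x(t) = 5 + t/3 (x(t) = 5 - t/(-3) = 5 - t*(-1)/3 = 5 - (-1)*t/3 = 5 + t/3)
h(j) = 10/3 (h(j) = -2 + (5 + (⅓)*1) = -2 + (5 + ⅓) = -2 + 16/3 = 10/3)
115*(h(-8) + 80) = 115*(10/3 + 80) = 115*(250/3) = 28750/3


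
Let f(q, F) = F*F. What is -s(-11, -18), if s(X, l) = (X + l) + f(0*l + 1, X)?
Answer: -92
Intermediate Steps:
f(q, F) = F**2
s(X, l) = X + l + X**2 (s(X, l) = (X + l) + X**2 = X + l + X**2)
-s(-11, -18) = -(-11 - 18 + (-11)**2) = -(-11 - 18 + 121) = -1*92 = -92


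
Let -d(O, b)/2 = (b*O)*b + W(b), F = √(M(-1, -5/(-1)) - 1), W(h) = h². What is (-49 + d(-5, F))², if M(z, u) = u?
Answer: 289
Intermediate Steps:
F = 2 (F = √(-5/(-1) - 1) = √(-5*(-1) - 1) = √(5 - 1) = √4 = 2)
d(O, b) = -2*b² - 2*O*b² (d(O, b) = -2*((b*O)*b + b²) = -2*((O*b)*b + b²) = -2*(O*b² + b²) = -2*(b² + O*b²) = -2*b² - 2*O*b²)
(-49 + d(-5, F))² = (-49 + 2*2²*(-1 - 1*(-5)))² = (-49 + 2*4*(-1 + 5))² = (-49 + 2*4*4)² = (-49 + 32)² = (-17)² = 289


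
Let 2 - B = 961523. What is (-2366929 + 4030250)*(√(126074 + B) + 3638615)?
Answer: 6052184740415 + 1663321*I*√835447 ≈ 6.0522e+12 + 1.5203e+9*I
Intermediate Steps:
B = -961521 (B = 2 - 1*961523 = 2 - 961523 = -961521)
(-2366929 + 4030250)*(√(126074 + B) + 3638615) = (-2366929 + 4030250)*(√(126074 - 961521) + 3638615) = 1663321*(√(-835447) + 3638615) = 1663321*(I*√835447 + 3638615) = 1663321*(3638615 + I*√835447) = 6052184740415 + 1663321*I*√835447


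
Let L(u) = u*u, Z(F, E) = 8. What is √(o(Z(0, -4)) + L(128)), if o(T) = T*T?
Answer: 8*√257 ≈ 128.25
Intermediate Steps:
L(u) = u²
o(T) = T²
√(o(Z(0, -4)) + L(128)) = √(8² + 128²) = √(64 + 16384) = √16448 = 8*√257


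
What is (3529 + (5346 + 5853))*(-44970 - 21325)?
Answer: -976392760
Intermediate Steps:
(3529 + (5346 + 5853))*(-44970 - 21325) = (3529 + 11199)*(-66295) = 14728*(-66295) = -976392760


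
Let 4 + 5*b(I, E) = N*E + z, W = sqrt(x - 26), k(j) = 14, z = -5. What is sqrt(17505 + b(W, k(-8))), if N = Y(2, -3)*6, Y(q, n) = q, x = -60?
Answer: 2*sqrt(109605)/5 ≈ 132.43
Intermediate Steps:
N = 12 (N = 2*6 = 12)
W = I*sqrt(86) (W = sqrt(-60 - 26) = sqrt(-86) = I*sqrt(86) ≈ 9.2736*I)
b(I, E) = -9/5 + 12*E/5 (b(I, E) = -4/5 + (12*E - 5)/5 = -4/5 + (-5 + 12*E)/5 = -4/5 + (-1 + 12*E/5) = -9/5 + 12*E/5)
sqrt(17505 + b(W, k(-8))) = sqrt(17505 + (-9/5 + (12/5)*14)) = sqrt(17505 + (-9/5 + 168/5)) = sqrt(17505 + 159/5) = sqrt(87684/5) = 2*sqrt(109605)/5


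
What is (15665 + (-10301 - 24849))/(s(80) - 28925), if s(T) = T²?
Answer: 3897/4505 ≈ 0.86504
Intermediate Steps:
(15665 + (-10301 - 24849))/(s(80) - 28925) = (15665 + (-10301 - 24849))/(80² - 28925) = (15665 - 35150)/(6400 - 28925) = -19485/(-22525) = -19485*(-1/22525) = 3897/4505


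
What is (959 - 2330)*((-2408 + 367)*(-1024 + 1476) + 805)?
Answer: 1263687717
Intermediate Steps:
(959 - 2330)*((-2408 + 367)*(-1024 + 1476) + 805) = -1371*(-2041*452 + 805) = -1371*(-922532 + 805) = -1371*(-921727) = 1263687717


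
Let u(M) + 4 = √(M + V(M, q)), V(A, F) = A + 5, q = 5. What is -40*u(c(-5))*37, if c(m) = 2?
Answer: 1480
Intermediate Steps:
V(A, F) = 5 + A
u(M) = -4 + √(5 + 2*M) (u(M) = -4 + √(M + (5 + M)) = -4 + √(5 + 2*M))
-40*u(c(-5))*37 = -40*(-4 + √(5 + 2*2))*37 = -40*(-4 + √(5 + 4))*37 = -40*(-4 + √9)*37 = -40*(-4 + 3)*37 = -40*(-1)*37 = 40*37 = 1480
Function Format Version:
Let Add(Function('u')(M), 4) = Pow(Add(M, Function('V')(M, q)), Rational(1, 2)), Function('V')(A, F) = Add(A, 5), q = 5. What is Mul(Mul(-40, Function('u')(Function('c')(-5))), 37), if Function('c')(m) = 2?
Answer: 1480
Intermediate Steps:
Function('V')(A, F) = Add(5, A)
Function('u')(M) = Add(-4, Pow(Add(5, Mul(2, M)), Rational(1, 2))) (Function('u')(M) = Add(-4, Pow(Add(M, Add(5, M)), Rational(1, 2))) = Add(-4, Pow(Add(5, Mul(2, M)), Rational(1, 2))))
Mul(Mul(-40, Function('u')(Function('c')(-5))), 37) = Mul(Mul(-40, Add(-4, Pow(Add(5, Mul(2, 2)), Rational(1, 2)))), 37) = Mul(Mul(-40, Add(-4, Pow(Add(5, 4), Rational(1, 2)))), 37) = Mul(Mul(-40, Add(-4, Pow(9, Rational(1, 2)))), 37) = Mul(Mul(-40, Add(-4, 3)), 37) = Mul(Mul(-40, -1), 37) = Mul(40, 37) = 1480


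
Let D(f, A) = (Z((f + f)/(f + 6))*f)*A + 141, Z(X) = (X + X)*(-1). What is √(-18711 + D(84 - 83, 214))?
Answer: I*√915922/7 ≈ 136.72*I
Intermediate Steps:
Z(X) = -2*X (Z(X) = (2*X)*(-1) = -2*X)
D(f, A) = 141 - 4*A*f²/(6 + f) (D(f, A) = ((-2*(f + f)/(f + 6))*f)*A + 141 = ((-2*2*f/(6 + f))*f)*A + 141 = ((-4*f/(6 + f))*f)*A + 141 = (-4*f²/(6 + f))*A + 141 = -4*A*f²/(6 + f) + 141 = 141 - 4*A*f²/(6 + f))
√(-18711 + D(84 - 83, 214)) = √(-18711 + (846 + 141*(84 - 83) - 4*214*(84 - 83)²)/(6 + (84 - 83))) = √(-18711 + (846 + 141*1 - 4*214*1²)/(6 + 1)) = √(-18711 + (846 + 141 - 4*214*1)/7) = √(-18711 + (846 + 141 - 856)/7) = √(-18711 + (⅐)*131) = √(-18711 + 131/7) = √(-130846/7) = I*√915922/7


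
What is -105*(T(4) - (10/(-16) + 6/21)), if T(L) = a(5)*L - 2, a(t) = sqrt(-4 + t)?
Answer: -1965/8 ≈ -245.63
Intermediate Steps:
T(L) = -2 + L (T(L) = sqrt(-4 + 5)*L - 2 = sqrt(1)*L - 2 = 1*L - 2 = L - 2 = -2 + L)
-105*(T(4) - (10/(-16) + 6/21)) = -105*((-2 + 4) - (10/(-16) + 6/21)) = -105*(2 - (10*(-1/16) + 6*(1/21))) = -105*(2 - (-5/8 + 2/7)) = -105*(2 - 1*(-19/56)) = -105*(2 + 19/56) = -105*131/56 = -1965/8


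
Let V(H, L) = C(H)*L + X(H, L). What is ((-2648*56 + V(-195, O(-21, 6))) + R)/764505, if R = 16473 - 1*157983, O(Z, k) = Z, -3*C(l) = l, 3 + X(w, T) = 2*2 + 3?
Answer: -32351/84945 ≈ -0.38085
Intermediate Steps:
X(w, T) = 4 (X(w, T) = -3 + (2*2 + 3) = -3 + (4 + 3) = -3 + 7 = 4)
C(l) = -l/3
R = -141510 (R = 16473 - 157983 = -141510)
V(H, L) = 4 - H*L/3 (V(H, L) = (-H/3)*L + 4 = -H*L/3 + 4 = 4 - H*L/3)
((-2648*56 + V(-195, O(-21, 6))) + R)/764505 = ((-2648*56 + (4 - ⅓*(-195)*(-21))) - 141510)/764505 = ((-148288 + (4 - 1365)) - 141510)*(1/764505) = ((-148288 - 1361) - 141510)*(1/764505) = (-149649 - 141510)*(1/764505) = -291159*1/764505 = -32351/84945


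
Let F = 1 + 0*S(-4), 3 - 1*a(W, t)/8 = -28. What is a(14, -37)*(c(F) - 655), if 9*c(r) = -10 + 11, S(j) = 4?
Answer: -1461712/9 ≈ -1.6241e+5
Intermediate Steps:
a(W, t) = 248 (a(W, t) = 24 - 8*(-28) = 24 + 224 = 248)
F = 1 (F = 1 + 0*4 = 1 + 0 = 1)
c(r) = ⅑ (c(r) = (-10 + 11)/9 = (⅑)*1 = ⅑)
a(14, -37)*(c(F) - 655) = 248*(⅑ - 655) = 248*(-5894/9) = -1461712/9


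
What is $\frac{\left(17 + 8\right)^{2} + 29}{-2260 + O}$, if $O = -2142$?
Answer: $- \frac{327}{2201} \approx -0.14857$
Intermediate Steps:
$\frac{\left(17 + 8\right)^{2} + 29}{-2260 + O} = \frac{\left(17 + 8\right)^{2} + 29}{-2260 - 2142} = \frac{25^{2} + 29}{-4402} = \left(625 + 29\right) \left(- \frac{1}{4402}\right) = 654 \left(- \frac{1}{4402}\right) = - \frac{327}{2201}$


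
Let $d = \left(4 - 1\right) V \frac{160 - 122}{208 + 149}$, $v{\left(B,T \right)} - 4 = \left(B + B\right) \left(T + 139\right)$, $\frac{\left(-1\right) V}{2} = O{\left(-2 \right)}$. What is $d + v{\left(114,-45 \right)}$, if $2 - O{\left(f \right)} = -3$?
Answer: $\frac{2550504}{119} \approx 21433.0$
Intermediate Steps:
$O{\left(f \right)} = 5$ ($O{\left(f \right)} = 2 - -3 = 2 + 3 = 5$)
$V = -10$ ($V = \left(-2\right) 5 = -10$)
$v{\left(B,T \right)} = 4 + 2 B \left(139 + T\right)$ ($v{\left(B,T \right)} = 4 + \left(B + B\right) \left(T + 139\right) = 4 + 2 B \left(139 + T\right)$)
$d = - \frac{380}{119}$ ($d = \left(4 - 1\right) \left(-10\right) \frac{160 - 122}{208 + 149} = 3 \left(-10\right) \frac{38}{357} = - 30 \cdot 38 \cdot \frac{1}{357} = \left(-30\right) \frac{38}{357} = - \frac{380}{119} \approx -3.1933$)
$d + v{\left(114,-45 \right)} = - \frac{380}{119} + \left(4 + 278 \cdot 114 + 2 \cdot 114 \left(-45\right)\right) = - \frac{380}{119} + \left(4 + 31692 - 10260\right) = - \frac{380}{119} + 21436 = \frac{2550504}{119}$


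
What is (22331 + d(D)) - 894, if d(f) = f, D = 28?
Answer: 21465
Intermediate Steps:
(22331 + d(D)) - 894 = (22331 + 28) - 894 = 22359 - 894 = 21465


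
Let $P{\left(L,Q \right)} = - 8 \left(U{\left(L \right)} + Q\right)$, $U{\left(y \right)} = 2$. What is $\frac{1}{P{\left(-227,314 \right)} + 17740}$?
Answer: $\frac{1}{15212} \approx 6.5738 \cdot 10^{-5}$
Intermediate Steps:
$P{\left(L,Q \right)} = -16 - 8 Q$ ($P{\left(L,Q \right)} = - 8 \left(2 + Q\right) = -16 - 8 Q$)
$\frac{1}{P{\left(-227,314 \right)} + 17740} = \frac{1}{\left(-16 - 2512\right) + 17740} = \frac{1}{-2528 + 17740} = \frac{1}{15212}$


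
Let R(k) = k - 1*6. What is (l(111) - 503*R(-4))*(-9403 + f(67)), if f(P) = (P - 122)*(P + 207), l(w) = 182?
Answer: -127553276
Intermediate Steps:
R(k) = -6 + k (R(k) = k - 6 = -6 + k)
f(P) = (-122 + P)*(207 + P)
(l(111) - 503*R(-4))*(-9403 + f(67)) = (182 - 503*(-6 - 4))*(-9403 + (-25254 + 67**2 + 85*67)) = (182 - 503*(-10))*(-9403 + (-25254 + 4489 + 5695)) = (182 + 5030)*(-9403 - 15070) = 5212*(-24473) = -127553276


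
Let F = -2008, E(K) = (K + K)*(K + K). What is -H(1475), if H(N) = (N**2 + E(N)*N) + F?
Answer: -12838361117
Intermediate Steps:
E(K) = 4*K**2 (E(K) = (2*K)*(2*K) = 4*K**2)
H(N) = -2008 + N**2 + 4*N**3 (H(N) = (N**2 + (4*N**2)*N) - 2008 = (N**2 + 4*N**3) - 2008 = -2008 + N**2 + 4*N**3)
-H(1475) = -(-2008 + 1475**2 + 4*1475**3) = -(-2008 + 2175625 + 4*3209046875) = -(-2008 + 2175625 + 12836187500) = -1*12838361117 = -12838361117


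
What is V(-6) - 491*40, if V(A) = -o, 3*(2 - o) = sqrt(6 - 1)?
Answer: -19642 + sqrt(5)/3 ≈ -19641.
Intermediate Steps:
o = 2 - sqrt(5)/3 (o = 2 - sqrt(6 - 1)/3 = 2 - sqrt(5)/3 ≈ 1.2546)
V(A) = -2 + sqrt(5)/3 (V(A) = -(2 - sqrt(5)/3) = -2 + sqrt(5)/3)
V(-6) - 491*40 = (-2 + sqrt(5)/3) - 491*40 = (-2 + sqrt(5)/3) - 19640 = -19642 + sqrt(5)/3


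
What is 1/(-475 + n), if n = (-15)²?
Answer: -1/250 ≈ -0.0040000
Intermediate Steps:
n = 225
1/(-475 + n) = 1/(-475 + 225) = 1/(-250) = -1/250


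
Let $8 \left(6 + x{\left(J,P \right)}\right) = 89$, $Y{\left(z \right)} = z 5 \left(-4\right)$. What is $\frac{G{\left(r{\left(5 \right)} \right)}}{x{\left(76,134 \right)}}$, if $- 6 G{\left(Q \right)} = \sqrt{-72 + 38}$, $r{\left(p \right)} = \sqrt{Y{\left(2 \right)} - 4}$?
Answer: $- \frac{4 i \sqrt{34}}{123} \approx - 0.18962 i$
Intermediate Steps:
$Y{\left(z \right)} = - 20 z$ ($Y{\left(z \right)} = 5 z \left(-4\right) = - 20 z$)
$x{\left(J,P \right)} = \frac{41}{8}$ ($x{\left(J,P \right)} = -6 + \frac{1}{8} \cdot 89 = -6 + \frac{89}{8} = \frac{41}{8}$)
$r{\left(p \right)} = 2 i \sqrt{11}$ ($r{\left(p \right)} = \sqrt{\left(-20\right) 2 - 4} = \sqrt{-40 - 4} = \sqrt{-44} = 2 i \sqrt{11}$)
$G{\left(Q \right)} = - \frac{i \sqrt{34}}{6}$ ($G{\left(Q \right)} = - \frac{\sqrt{-72 + 38}}{6} = - \frac{\sqrt{-34}}{6} = - \frac{i \sqrt{34}}{6}$)
$\frac{G{\left(r{\left(5 \right)} \right)}}{x{\left(76,134 \right)}} = \frac{\left(- \frac{1}{6}\right) i \sqrt{34}}{\frac{41}{8}} = - \frac{i \sqrt{34}}{6} \cdot \frac{8}{41} = - \frac{4 i \sqrt{34}}{123}$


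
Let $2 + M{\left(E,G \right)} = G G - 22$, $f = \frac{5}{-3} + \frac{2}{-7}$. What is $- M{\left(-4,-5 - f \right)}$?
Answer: $\frac{6488}{441} \approx 14.712$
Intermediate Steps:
$f = - \frac{41}{21}$ ($f = 5 \left(- \frac{1}{3}\right) + 2 \left(- \frac{1}{7}\right) = - \frac{5}{3} - \frac{2}{7} = - \frac{41}{21} \approx -1.9524$)
$M{\left(E,G \right)} = -24 + G^{2}$ ($M{\left(E,G \right)} = -2 + \left(G G - 22\right) = -2 + \left(G^{2} - 22\right) = -2 + \left(-22 + G^{2}\right) = -24 + G^{2}$)
$- M{\left(-4,-5 - f \right)} = - (-24 + \left(-5 - - \frac{41}{21}\right)^{2}) = - (-24 + \left(-5 + \frac{41}{21}\right)^{2}) = - (-24 + \left(- \frac{64}{21}\right)^{2}) = - (-24 + \frac{4096}{441}) = \left(-1\right) \left(- \frac{6488}{441}\right) = \frac{6488}{441}$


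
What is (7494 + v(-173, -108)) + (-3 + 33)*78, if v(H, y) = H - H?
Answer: 9834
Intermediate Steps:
v(H, y) = 0
(7494 + v(-173, -108)) + (-3 + 33)*78 = (7494 + 0) + (-3 + 33)*78 = 7494 + 30*78 = 7494 + 2340 = 9834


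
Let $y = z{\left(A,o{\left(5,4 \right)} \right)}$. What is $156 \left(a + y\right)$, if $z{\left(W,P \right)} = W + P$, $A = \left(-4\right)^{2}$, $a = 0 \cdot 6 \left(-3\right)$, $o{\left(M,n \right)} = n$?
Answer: $3120$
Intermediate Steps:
$a = 0$ ($a = 0 \left(-3\right) = 0$)
$A = 16$
$z{\left(W,P \right)} = P + W$
$y = 20$ ($y = 4 + 16 = 20$)
$156 \left(a + y\right) = 156 \left(0 + 20\right) = 156 \cdot 20 = 3120$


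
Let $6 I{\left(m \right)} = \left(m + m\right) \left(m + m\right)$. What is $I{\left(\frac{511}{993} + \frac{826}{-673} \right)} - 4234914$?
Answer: $- \frac{5674066753273966132}{1339830562563} \approx -4.2349 \cdot 10^{6}$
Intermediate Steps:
$I{\left(m \right)} = \frac{2 m^{2}}{3}$ ($I{\left(m \right)} = \frac{\left(m + m\right) \left(m + m\right)}{6} = \frac{2 m 2 m}{6} = \frac{4 m^{2}}{6} = \frac{2 m^{2}}{3}$)
$I{\left(\frac{511}{993} + \frac{826}{-673} \right)} - 4234914 = \frac{2 \left(\frac{511}{993} + \frac{826}{-673}\right)^{2}}{3} - 4234914 = \frac{2 \left(511 \cdot \frac{1}{993} + 826 \left(- \frac{1}{673}\right)\right)^{2}}{3} - 4234914 = \frac{2 \left(\frac{511}{993} - \frac{826}{673}\right)^{2}}{3} - 4234914 = \frac{2 \left(- \frac{476315}{668289}\right)^{2}}{3} - 4234914 = \frac{2}{3} \cdot \frac{226875979225}{446610187521} - 4234914 = \frac{453751958450}{1339830562563} - 4234914 = - \frac{5674066753273966132}{1339830562563}$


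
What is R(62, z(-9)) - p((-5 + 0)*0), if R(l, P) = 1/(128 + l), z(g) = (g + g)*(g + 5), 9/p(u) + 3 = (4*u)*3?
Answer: 571/190 ≈ 3.0053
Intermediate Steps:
p(u) = 9/(-3 + 12*u) (p(u) = 9/(-3 + (4*u)*3) = 9/(-3 + 12*u))
z(g) = 2*g*(5 + g) (z(g) = (2*g)*(5 + g) = 2*g*(5 + g))
R(62, z(-9)) - p((-5 + 0)*0) = 1/(128 + 62) - 3/(-1 + 4*((-5 + 0)*0)) = 1/190 - 3/(-1 + 4*(-5*0)) = 1/190 - 3/(-1 + 4*0) = 1/190 - 3/(-1 + 0) = 1/190 - 3/(-1) = 1/190 - 3*(-1) = 1/190 - 1*(-3) = 1/190 + 3 = 571/190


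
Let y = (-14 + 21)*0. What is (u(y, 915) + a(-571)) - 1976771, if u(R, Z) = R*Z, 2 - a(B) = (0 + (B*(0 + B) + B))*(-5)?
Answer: -349419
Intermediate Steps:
y = 0 (y = 7*0 = 0)
a(B) = 2 + 5*B + 5*B² (a(B) = 2 - (0 + (B*(0 + B) + B))*(-5) = 2 - (0 + (B*B + B))*(-5) = 2 - (0 + (B² + B))*(-5) = 2 - (0 + (B + B²))*(-5) = 2 - (B + B²)*(-5) = 2 - (-5*B - 5*B²) = 2 + (5*B + 5*B²) = 2 + 5*B + 5*B²)
(u(y, 915) + a(-571)) - 1976771 = (0*915 + (2 + 5*(-571) + 5*(-571)²)) - 1976771 = (0 + (2 - 2855 + 5*326041)) - 1976771 = (0 + (2 - 2855 + 1630205)) - 1976771 = (0 + 1627352) - 1976771 = 1627352 - 1976771 = -349419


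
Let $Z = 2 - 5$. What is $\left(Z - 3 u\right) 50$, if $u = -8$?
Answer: $1050$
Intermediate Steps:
$Z = -3$ ($Z = 2 - 5 = -3$)
$\left(Z - 3 u\right) 50 = \left(-3 - -24\right) 50 = \left(-3 + 24\right) 50 = 21 \cdot 50 = 1050$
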